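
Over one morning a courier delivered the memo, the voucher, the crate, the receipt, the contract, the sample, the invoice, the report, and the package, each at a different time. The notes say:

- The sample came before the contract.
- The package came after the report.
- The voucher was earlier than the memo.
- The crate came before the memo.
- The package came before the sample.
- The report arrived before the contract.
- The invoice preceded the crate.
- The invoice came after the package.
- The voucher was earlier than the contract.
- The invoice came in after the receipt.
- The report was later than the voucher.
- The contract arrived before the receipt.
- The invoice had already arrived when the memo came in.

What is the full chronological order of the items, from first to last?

The constraints fix every adjacent pair, so only one ordering works:
the voucher → the report → the package → the sample → the contract → the receipt → the invoice → the crate → the memo.

the voucher, the report, the package, the sample, the contract, the receipt, the invoice, the crate, the memo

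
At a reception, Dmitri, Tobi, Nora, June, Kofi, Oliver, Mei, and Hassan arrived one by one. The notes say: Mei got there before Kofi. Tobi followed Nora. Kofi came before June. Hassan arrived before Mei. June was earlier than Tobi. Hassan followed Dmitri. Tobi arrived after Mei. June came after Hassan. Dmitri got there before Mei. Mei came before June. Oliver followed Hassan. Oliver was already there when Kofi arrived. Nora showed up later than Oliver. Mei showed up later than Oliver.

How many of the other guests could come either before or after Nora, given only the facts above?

Forced before Nora: Dmitri, Hassan, and Oliver; forced after Nora: Tobi.
That leaves June, Kofi, and Mei with no forced order relative to Nora — 3.

3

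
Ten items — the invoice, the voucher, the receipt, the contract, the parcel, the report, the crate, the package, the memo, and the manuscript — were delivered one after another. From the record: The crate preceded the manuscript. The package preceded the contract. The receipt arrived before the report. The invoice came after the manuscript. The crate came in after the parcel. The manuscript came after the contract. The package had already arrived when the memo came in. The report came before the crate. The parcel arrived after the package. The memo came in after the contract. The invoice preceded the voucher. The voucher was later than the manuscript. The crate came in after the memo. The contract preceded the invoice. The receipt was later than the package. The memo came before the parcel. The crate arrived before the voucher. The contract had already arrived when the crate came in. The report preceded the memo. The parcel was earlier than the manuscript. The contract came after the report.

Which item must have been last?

Every other item has a chain of constraints placing it before the voucher, so the voucher is last.

the voucher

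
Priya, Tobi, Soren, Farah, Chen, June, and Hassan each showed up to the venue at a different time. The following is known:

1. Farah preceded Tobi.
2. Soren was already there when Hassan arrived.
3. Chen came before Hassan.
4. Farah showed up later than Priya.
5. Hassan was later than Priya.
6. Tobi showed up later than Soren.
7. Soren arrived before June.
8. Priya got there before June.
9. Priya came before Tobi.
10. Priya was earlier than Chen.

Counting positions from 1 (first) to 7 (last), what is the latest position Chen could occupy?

6

Chen must come before Hassan — 1 guest forced after them.
Everything else can be placed before Chen in some valid order, so Chen can sit as late as position 7 − 1 = 6.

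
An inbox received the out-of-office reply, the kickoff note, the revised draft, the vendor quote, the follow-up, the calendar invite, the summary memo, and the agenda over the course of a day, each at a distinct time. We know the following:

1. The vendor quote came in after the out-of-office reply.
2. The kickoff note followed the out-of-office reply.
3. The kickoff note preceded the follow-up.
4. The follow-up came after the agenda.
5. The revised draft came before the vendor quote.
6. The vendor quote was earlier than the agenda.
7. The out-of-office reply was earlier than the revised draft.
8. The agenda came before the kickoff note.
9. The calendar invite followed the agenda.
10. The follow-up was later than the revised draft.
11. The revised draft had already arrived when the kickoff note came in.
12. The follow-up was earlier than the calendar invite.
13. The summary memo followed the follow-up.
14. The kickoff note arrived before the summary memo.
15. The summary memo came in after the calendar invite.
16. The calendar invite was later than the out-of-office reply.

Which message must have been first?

The out-of-office reply has a chain of constraints placing it before every other message, so the out-of-office reply must be first.

the out-of-office reply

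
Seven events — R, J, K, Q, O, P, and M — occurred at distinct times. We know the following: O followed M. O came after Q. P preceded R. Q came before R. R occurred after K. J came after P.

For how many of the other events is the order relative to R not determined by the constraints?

3

Forced before R: K, P, and Q.
That leaves J, M, and O with no forced order relative to R — 3.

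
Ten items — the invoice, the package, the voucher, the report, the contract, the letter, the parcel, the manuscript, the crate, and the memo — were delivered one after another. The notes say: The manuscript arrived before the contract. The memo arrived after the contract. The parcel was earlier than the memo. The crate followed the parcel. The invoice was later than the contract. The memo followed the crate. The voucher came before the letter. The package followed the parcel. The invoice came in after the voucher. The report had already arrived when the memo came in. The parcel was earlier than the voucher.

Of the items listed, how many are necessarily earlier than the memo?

Directly stated before the memo: the contract, the crate, the parcel, and the report.
The manuscript reaches the memo via the manuscript → the contract → the memo.
No chain forces the letter (or any of the others) ahead of the memo.
That's the contract, the crate, the manuscript, the parcel, and the report — 5 in all.

5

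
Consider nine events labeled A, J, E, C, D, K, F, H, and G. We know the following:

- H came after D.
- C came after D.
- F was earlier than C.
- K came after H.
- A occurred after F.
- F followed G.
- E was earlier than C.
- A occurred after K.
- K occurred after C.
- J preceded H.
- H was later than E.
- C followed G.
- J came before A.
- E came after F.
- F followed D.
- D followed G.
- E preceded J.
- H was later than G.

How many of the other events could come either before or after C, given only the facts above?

Forced before C: D, E, F, and G; forced after C: A and K.
That leaves H and J with no forced order relative to C — 2.

2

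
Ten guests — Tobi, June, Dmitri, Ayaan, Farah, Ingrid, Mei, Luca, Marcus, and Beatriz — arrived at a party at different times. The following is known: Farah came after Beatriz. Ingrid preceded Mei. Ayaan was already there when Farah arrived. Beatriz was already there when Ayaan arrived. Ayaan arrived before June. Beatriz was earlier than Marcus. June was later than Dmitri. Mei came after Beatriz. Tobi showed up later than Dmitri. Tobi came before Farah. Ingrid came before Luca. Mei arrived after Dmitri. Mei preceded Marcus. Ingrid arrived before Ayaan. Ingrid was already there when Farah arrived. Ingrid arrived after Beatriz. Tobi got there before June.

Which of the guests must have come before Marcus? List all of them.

Beatriz, Dmitri, Ingrid, Mei

Directly stated before Marcus: Beatriz and Mei.
Dmitri reaches Marcus via Dmitri → Mei → Marcus.
Ingrid reaches Marcus via Ingrid → Mei → Marcus.
No chain forces Tobi (or any of the others) ahead of Marcus.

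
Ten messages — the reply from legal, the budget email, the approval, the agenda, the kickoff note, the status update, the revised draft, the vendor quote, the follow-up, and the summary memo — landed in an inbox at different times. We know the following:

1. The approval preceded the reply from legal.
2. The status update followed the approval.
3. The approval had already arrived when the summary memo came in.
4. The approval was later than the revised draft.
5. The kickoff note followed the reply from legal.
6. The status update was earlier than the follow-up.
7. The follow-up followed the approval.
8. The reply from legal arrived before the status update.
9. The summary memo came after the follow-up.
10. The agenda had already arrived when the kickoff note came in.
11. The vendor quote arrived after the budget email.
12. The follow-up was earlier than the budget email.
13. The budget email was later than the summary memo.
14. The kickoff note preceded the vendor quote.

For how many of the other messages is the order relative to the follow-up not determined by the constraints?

Forced before the follow-up: the approval, the reply from legal, the revised draft, and the status update; forced after the follow-up: the budget email, the summary memo, and the vendor quote.
That leaves the agenda and the kickoff note with no forced order relative to the follow-up — 2.

2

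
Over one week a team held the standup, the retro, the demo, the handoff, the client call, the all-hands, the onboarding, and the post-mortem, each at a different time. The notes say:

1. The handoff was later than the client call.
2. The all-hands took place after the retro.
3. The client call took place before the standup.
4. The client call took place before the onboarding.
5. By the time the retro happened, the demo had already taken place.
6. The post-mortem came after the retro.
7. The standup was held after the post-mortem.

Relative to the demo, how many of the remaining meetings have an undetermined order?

Forced after the demo: the all-hands, the post-mortem, the retro, and the standup.
That leaves the client call, the handoff, and the onboarding with no forced order relative to the demo — 3.

3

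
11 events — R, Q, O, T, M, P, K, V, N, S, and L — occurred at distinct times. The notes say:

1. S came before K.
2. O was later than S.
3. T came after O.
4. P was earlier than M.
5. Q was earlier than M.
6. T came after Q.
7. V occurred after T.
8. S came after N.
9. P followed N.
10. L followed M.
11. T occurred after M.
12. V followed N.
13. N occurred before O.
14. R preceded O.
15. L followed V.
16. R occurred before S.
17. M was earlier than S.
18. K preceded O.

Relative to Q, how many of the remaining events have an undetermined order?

3

Forced after Q: K, L, M, O, S, T, and V.
That leaves N, P, and R with no forced order relative to Q — 3.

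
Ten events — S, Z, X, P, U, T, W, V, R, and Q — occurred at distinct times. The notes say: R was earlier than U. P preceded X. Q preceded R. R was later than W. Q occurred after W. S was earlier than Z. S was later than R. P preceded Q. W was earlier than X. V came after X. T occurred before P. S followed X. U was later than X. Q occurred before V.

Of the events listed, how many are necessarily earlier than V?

Directly stated before V: Q and X.
P reaches V via P → X → V.
T reaches V via T → P → X → V.
W reaches V via W → Q → V.
No chain forces U (or any of the others) ahead of V.
That's P, Q, T, W, and X — 5 in all.

5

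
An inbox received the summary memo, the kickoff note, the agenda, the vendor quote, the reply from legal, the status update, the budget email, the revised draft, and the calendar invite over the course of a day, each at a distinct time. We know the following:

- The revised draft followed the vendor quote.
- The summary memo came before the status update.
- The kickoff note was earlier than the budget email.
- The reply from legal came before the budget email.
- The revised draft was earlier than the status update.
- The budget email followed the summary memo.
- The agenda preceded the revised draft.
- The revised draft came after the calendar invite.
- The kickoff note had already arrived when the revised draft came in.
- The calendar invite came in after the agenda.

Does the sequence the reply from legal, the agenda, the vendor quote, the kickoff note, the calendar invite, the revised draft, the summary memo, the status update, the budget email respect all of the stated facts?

yes

Check each stated constraint against the proposed order — e.g. the kickoff note is ahead of the budget email; the reply from legal is ahead of the budget email. Every pair is in the required order; nothing is violated.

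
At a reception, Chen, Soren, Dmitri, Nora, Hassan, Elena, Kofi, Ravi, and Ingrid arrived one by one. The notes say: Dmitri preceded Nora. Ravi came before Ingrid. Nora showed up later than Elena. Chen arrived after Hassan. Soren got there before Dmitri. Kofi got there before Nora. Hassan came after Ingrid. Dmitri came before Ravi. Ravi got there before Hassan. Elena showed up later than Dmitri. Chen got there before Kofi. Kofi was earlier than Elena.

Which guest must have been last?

Nora

Every other guest has a chain of constraints placing them before Nora, so Nora is last.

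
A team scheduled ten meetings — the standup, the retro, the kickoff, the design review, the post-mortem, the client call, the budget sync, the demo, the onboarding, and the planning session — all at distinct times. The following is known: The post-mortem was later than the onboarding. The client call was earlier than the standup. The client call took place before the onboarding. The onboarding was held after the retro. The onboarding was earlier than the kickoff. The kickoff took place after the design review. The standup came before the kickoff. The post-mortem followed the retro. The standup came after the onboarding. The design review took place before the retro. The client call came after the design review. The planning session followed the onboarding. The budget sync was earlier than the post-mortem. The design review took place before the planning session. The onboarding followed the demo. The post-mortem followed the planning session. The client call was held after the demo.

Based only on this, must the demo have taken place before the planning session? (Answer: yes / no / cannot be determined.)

yes

Chain the constraints: the demo → the onboarding → the planning session. Each link is directly stated, so the demo comes before the planning session.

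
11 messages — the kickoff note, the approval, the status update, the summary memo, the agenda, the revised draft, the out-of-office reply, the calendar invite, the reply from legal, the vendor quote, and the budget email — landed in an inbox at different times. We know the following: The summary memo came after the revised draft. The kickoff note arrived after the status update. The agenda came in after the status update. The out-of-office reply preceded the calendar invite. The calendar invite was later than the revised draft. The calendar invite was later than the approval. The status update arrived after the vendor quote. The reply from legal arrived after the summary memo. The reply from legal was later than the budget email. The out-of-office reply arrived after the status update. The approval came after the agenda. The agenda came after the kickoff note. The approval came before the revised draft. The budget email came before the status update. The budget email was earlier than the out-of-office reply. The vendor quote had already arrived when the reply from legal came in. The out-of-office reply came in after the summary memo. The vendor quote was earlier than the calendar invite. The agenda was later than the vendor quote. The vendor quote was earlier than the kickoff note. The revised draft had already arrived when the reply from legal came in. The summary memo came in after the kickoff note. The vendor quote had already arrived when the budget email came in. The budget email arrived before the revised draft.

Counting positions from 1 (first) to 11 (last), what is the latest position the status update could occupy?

The status update must come before the agenda, the approval, the calendar invite, the kickoff note, the out-of-office reply, the reply from legal, the revised draft, and the summary memo — 8 messages forced after it.
Everything else can be placed before the status update in some valid order, so the status update can sit as late as position 11 − 8 = 3.

3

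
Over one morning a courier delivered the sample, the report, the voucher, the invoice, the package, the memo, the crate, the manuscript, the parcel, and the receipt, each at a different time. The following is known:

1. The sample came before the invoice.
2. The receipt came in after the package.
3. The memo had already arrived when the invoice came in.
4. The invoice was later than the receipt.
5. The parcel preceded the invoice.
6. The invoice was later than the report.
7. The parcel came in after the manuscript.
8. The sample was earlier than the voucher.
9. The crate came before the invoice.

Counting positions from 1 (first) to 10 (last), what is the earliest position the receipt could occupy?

2

The package must come before the receipt — 1 forced predecessor.
Nothing else is forced ahead of the receipt, so its earliest slot is position 1 + 1 = 2.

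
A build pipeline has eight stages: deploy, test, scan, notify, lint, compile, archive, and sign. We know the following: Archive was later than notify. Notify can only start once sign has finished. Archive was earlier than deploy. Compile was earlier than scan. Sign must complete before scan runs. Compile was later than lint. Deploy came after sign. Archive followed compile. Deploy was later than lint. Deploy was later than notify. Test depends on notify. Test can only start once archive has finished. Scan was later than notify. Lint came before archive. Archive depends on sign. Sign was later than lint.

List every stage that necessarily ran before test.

Directly stated before test: archive and notify.
Compile reaches test via compile → archive → test.
Lint reaches test via lint → archive → test.
Sign reaches test via sign → archive → test.

archive, compile, lint, notify, sign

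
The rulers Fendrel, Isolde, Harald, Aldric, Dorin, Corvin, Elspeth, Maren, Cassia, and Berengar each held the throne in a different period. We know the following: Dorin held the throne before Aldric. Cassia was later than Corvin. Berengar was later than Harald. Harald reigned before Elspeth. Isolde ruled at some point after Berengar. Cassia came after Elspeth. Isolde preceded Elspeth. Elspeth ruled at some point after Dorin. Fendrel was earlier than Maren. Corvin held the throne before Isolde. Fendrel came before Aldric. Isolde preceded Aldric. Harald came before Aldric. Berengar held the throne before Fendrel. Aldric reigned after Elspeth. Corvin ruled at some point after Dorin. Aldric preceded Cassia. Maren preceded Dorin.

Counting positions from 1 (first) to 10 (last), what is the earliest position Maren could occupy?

4

Berengar, Fendrel, and Harald must all come before Maren — 3 forced predecessors.
Nothing else is forced ahead of Maren, so their earliest slot is position 3 + 1 = 4.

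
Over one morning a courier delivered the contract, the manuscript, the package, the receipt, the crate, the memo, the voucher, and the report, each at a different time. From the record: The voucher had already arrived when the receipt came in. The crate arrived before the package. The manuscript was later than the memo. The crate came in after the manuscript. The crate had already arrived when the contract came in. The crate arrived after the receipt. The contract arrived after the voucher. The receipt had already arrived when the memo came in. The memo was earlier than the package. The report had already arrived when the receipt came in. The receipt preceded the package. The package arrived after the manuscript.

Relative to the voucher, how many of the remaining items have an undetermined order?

1

Forced after the voucher: the contract, the crate, the manuscript, the memo, the package, and the receipt.
That leaves the report with no forced order relative to the voucher — 1.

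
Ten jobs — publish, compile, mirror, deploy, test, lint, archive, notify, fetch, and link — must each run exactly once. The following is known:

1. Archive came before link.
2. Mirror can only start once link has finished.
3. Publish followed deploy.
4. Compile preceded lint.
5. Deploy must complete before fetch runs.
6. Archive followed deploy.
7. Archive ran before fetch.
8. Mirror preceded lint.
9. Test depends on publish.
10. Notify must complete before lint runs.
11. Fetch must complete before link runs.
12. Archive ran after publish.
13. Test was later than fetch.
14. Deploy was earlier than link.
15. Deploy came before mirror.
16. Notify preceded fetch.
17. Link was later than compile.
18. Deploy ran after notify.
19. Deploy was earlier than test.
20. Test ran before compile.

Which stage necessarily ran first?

notify

Notify has a chain of constraints placing it before every other stage, so notify must be first.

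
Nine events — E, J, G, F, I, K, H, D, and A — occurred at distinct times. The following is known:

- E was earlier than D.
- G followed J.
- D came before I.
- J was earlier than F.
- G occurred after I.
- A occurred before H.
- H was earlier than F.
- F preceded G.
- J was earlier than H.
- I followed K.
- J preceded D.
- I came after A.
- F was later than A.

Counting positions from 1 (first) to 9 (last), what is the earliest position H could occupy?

A and J must both come before H — 2 forced predecessors.
Nothing else is forced ahead of H, so its earliest slot is position 2 + 1 = 3.

3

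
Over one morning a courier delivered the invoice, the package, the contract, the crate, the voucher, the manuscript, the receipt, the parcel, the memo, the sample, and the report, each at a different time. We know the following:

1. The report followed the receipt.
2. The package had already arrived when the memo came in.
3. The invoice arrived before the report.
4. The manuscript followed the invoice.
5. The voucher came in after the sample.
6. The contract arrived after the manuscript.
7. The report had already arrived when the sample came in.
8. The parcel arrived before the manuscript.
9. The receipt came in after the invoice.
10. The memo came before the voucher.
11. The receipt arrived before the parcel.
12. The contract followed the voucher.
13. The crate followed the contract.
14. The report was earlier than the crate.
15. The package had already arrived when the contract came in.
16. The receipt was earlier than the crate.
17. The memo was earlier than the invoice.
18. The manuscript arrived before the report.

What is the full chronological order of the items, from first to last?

The constraints fix every adjacent pair, so only one ordering works:
the package → the memo → the invoice → the receipt → the parcel → the manuscript → the report → the sample → the voucher → the contract → the crate.

the package, the memo, the invoice, the receipt, the parcel, the manuscript, the report, the sample, the voucher, the contract, the crate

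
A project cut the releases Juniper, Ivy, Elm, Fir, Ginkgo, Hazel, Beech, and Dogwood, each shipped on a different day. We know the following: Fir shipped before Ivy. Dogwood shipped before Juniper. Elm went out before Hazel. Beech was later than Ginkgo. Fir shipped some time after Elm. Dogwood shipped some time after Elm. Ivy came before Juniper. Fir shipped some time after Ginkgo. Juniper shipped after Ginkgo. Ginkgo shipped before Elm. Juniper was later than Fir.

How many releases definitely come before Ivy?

3

Directly stated before Ivy: Fir.
Elm reaches Ivy via Elm → Fir → Ivy.
Ginkgo reaches Ivy via Ginkgo → Fir → Ivy.
No chain forces Beech (or any of the others) ahead of Ivy.
That's Elm, Fir, and Ginkgo — 3 in all.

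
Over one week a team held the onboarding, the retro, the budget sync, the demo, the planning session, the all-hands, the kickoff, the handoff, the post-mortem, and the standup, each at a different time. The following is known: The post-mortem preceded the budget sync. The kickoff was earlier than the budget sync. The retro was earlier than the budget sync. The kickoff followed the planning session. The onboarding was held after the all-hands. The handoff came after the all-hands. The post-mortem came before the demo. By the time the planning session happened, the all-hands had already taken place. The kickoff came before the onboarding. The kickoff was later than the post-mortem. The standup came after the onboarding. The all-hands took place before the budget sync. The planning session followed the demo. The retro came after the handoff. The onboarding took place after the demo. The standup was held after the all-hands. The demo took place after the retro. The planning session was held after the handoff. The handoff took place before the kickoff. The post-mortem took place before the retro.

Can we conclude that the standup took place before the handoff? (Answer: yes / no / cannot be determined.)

Tracing the constraints gives the handoff → the kickoff → the onboarding → the standup, so the handoff must come before the standup.
That means the standup cannot be before the handoff.

no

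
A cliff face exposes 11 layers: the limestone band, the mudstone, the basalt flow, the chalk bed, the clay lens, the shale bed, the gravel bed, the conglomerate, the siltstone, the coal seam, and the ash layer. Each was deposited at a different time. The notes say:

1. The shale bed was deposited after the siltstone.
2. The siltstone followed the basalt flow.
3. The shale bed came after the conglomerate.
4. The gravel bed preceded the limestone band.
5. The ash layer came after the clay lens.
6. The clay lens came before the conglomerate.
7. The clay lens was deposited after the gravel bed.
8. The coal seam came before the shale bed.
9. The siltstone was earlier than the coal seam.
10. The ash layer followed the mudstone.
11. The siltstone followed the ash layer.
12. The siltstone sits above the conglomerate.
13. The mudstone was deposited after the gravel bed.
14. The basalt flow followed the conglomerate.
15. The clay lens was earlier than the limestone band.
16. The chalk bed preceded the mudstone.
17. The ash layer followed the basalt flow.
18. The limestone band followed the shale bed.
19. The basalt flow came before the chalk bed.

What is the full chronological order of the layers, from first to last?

The constraints fix every adjacent pair, so only one ordering works:
the gravel bed → the clay lens → the conglomerate → the basalt flow → the chalk bed → the mudstone → the ash layer → the siltstone → the coal seam → the shale bed → the limestone band.

the gravel bed, the clay lens, the conglomerate, the basalt flow, the chalk bed, the mudstone, the ash layer, the siltstone, the coal seam, the shale bed, the limestone band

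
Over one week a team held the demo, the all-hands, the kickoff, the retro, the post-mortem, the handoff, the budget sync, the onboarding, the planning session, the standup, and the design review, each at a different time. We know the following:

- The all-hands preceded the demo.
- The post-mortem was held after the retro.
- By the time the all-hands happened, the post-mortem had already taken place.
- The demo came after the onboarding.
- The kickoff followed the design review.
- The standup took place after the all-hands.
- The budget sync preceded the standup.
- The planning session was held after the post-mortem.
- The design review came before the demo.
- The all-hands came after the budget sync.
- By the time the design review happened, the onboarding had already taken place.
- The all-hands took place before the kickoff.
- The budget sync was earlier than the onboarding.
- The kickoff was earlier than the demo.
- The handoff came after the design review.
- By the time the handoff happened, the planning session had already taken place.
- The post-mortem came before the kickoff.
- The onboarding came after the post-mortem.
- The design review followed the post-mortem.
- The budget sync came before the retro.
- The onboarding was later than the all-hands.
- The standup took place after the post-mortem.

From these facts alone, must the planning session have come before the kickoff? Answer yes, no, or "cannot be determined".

No chain of stated constraints runs from the planning session to the kickoff, and none runs from the kickoff to the planning session either.
So the relative order of the planning session and the kickoff is not fixed by the given facts.

cannot be determined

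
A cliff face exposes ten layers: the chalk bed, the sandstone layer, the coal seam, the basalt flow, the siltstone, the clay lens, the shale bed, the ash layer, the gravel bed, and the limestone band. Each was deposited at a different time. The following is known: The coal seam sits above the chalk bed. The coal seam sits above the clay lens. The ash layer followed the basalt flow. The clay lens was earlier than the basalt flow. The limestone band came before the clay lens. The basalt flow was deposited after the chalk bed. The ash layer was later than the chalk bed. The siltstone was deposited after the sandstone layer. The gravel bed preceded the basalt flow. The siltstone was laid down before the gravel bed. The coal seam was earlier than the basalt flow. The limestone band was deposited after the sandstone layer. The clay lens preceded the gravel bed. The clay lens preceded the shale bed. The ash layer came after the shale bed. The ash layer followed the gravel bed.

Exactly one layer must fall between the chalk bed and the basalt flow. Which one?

Tracing the constraints gives the chalk bed → the coal seam → the basalt flow, so the coal seam sits after the chalk bed and before the basalt flow.
No other layer is forced both after the chalk bed and before the basalt flow.

the coal seam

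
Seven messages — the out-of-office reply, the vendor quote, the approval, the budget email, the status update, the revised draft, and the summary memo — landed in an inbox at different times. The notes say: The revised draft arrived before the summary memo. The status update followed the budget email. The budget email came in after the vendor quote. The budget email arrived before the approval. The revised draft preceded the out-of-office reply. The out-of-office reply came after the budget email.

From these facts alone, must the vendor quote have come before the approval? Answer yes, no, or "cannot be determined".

yes

Chain the constraints: the vendor quote → the budget email → the approval. Each link is directly stated, so the vendor quote comes before the approval.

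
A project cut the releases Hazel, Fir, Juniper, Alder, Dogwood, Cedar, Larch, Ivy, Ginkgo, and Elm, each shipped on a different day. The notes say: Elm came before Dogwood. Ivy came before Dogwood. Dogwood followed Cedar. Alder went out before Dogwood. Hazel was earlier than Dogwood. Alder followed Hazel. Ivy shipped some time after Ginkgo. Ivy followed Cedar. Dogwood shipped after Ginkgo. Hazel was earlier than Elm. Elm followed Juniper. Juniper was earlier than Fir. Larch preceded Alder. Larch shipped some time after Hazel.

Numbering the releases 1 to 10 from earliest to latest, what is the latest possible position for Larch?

8

Larch must come before Alder and Dogwood — 2 releases forced after it.
Everything else can be placed before Larch in some valid order, so Larch can sit as late as position 10 − 2 = 8.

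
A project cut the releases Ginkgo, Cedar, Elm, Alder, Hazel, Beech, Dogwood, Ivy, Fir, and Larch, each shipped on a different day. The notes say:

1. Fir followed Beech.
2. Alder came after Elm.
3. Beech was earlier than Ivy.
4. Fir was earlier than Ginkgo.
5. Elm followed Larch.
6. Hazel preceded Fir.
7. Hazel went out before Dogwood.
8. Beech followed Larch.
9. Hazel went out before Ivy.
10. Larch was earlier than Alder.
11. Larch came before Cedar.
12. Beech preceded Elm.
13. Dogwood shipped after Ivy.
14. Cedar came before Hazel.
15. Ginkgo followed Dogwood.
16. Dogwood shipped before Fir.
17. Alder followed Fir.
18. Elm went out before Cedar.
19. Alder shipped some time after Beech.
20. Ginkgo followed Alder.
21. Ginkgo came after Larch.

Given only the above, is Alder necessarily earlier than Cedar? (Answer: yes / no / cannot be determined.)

Tracing the constraints gives Cedar → Hazel → Fir → Alder, so Cedar must come before Alder.
That means Alder cannot be before Cedar.

no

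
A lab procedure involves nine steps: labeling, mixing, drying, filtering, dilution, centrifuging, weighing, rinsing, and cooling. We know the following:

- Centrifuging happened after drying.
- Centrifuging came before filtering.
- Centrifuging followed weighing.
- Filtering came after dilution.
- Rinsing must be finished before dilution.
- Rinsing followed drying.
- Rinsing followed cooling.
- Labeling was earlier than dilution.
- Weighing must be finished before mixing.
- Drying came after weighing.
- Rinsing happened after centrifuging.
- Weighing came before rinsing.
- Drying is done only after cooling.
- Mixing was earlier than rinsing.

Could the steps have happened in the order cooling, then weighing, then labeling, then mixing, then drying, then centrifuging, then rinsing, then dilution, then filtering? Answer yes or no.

Check each stated constraint against the proposed order — e.g. weighing is ahead of rinsing; cooling is ahead of rinsing. Every pair is in the required order; nothing is violated.

yes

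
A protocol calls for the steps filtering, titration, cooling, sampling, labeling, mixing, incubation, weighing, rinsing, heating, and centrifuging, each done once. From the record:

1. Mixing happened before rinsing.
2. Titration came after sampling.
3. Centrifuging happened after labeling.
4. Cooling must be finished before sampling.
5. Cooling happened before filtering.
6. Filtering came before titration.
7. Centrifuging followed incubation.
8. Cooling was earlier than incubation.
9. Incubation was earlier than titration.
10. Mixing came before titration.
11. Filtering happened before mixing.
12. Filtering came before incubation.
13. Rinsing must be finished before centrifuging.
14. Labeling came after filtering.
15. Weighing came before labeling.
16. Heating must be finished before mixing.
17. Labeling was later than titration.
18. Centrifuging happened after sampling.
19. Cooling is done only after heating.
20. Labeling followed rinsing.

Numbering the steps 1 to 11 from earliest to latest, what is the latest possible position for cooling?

Cooling must come before centrifuging, filtering, incubation, labeling, mixing, rinsing, sampling, and titration — 8 steps forced after it.
Everything else can be placed before cooling in some valid order, so cooling can sit as late as position 11 − 8 = 3.

3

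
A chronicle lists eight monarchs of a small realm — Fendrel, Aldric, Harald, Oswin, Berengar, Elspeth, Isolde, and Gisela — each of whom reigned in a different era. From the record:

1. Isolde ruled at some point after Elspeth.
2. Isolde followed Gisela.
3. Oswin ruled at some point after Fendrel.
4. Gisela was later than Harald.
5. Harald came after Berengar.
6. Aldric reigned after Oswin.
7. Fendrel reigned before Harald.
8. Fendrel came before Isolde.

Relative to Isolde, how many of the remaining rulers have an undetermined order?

2

Forced before Isolde: Berengar, Elspeth, Fendrel, Gisela, and Harald.
That leaves Aldric and Oswin with no forced order relative to Isolde — 2.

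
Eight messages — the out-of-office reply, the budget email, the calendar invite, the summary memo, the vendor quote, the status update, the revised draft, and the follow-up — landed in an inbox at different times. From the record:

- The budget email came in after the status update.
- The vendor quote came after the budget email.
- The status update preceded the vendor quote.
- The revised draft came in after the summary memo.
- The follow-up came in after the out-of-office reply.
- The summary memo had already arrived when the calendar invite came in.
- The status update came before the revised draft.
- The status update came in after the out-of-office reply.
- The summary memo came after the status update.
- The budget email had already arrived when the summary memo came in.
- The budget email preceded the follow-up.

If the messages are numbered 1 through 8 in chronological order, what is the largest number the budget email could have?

3

The budget email must come before the calendar invite, the follow-up, the revised draft, the summary memo, and the vendor quote — 5 messages forced after it.
Everything else can be placed before the budget email in some valid order, so the budget email can sit as late as position 8 − 5 = 3.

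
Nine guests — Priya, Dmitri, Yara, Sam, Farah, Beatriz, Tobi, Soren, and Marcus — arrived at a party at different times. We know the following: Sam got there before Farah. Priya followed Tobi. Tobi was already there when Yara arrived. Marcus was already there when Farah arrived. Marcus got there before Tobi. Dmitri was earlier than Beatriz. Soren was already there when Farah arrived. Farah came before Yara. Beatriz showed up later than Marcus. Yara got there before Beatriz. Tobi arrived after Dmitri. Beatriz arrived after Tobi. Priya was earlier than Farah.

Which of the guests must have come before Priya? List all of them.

Dmitri, Marcus, Tobi

Directly stated before Priya: Tobi.
Dmitri reaches Priya via Dmitri → Tobi → Priya.
Marcus reaches Priya via Marcus → Tobi → Priya.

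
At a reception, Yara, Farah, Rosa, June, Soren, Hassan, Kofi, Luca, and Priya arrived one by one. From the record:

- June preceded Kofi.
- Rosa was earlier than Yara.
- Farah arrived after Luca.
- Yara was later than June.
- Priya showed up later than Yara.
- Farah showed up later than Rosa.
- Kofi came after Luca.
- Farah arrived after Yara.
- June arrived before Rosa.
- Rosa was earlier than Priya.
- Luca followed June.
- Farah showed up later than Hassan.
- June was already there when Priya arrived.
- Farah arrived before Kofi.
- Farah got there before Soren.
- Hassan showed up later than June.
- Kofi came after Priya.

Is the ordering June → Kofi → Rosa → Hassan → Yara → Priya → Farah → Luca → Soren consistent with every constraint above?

The constraints require Farah before Kofi, but in the proposed sequence Kofi appears ahead of Farah. That one violation is enough.

no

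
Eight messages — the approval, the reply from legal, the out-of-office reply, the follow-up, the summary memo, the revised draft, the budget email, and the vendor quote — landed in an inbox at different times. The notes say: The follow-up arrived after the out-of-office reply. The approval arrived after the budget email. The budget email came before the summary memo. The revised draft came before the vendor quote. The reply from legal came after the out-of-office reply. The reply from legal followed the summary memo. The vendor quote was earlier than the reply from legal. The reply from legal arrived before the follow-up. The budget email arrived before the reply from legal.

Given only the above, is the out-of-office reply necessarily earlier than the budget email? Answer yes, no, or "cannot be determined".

cannot be determined

No chain of stated constraints runs from the out-of-office reply to the budget email, and none runs from the budget email to the out-of-office reply either.
So the relative order of the out-of-office reply and the budget email is not fixed by the given facts.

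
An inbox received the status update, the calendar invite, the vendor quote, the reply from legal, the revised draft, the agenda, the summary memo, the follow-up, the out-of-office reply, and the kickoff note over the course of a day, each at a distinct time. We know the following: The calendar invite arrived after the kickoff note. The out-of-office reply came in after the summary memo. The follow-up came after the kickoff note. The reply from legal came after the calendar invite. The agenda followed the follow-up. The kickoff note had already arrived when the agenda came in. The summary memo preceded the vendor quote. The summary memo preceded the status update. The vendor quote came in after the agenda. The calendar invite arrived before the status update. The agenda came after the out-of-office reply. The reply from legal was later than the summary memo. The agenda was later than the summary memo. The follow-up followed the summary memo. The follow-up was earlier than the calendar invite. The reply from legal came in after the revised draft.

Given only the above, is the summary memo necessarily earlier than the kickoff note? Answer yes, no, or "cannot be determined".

No chain of stated constraints runs from the summary memo to the kickoff note, and none runs from the kickoff note to the summary memo either.
So the relative order of the summary memo and the kickoff note is not fixed by the given facts.

cannot be determined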